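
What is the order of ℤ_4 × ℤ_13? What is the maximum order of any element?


|ℤ_4 × ℤ_13| = 4 × 13 = 52
Max element order = lcm(4,13) = 52
Cyclic? Yes (gcd=1)

|ℤ_4×ℤ_13| = 52, max element order = 52


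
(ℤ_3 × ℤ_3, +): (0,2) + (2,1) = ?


Operation: componentwise addition mod (3, 3)
(0,2) + (2,1) = ((a₁+b₁) mod 3, (a₂+b₂) mod 3) with a = (0,2), b = (2,1)

(0,2) + (2,1) = (2,0)


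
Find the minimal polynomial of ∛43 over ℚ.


∛43 satisfies x³ - 43 = 0, irreducible over ℚ (no rational root; 43 is not a perfect cube)

Minimal polynomial: x³ - 43


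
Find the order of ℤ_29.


ℤ_n has n elements.

|ℤ_29| = 29


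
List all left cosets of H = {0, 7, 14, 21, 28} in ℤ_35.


H = {0, 7, 14, 21, 28}, |H| = 5
Number of cosets = |G|/|H| = 35/5 = 7
0 + H = {0, 7, 14, 21, 28}
1 + H = {1, 8, 15, 22, 29}
2 + H = {2, 9, 16, 23, 30}
3 + H = {3, 10, 17, 24, 31}
4 + H = {4, 11, 18, 25, 32}
5 + H = {5, 12, 19, 26, 33}
6 + H = {6, 13, 20, 27, 34}

Cosets: 0+H={0,7,14,21,28}; 1+H={1,8,15,22,29}; 2+H={2,9,16,23,30}; 3+H={3,10,17,24,31}; 4+H={4,11,18,25,32}; 5+H={5,12,19,26,33}; 6+H={6,13,20,27,34}


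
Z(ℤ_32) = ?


Z(G) = {g ∈ G | gx = xg for all x ∈ G}
ℤ_32 is abelian, so Z(G) = G

Z(ℤ_32) = ℤ_32


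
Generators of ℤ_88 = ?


g generates ℤ_n iff gcd(g,n) = 1
Prime factors of 88: 2, 11
Generators are g ∈ {1,...,87} not divisible by any of these primes.
Generators: {1, 3, 5, 7, 9, 13, 15, 17, 19, 21, 23, 25, 27, 29, 31, 35, 37, 39, 41, 43, 45, 47, 49, 51, 53, 57, 59, 61, 63, 65, 67, 69, 71, 73, 75, 79, 81, 83, 85, 87}
Number of generators = φ(88) = 40

Generators of ℤ_88 = {1, 3, 5, 7, 9, 13, 15, 17, 19, 21, 23, 25, 27, 29, 31, 35, 37, 39, 41, 43, 45, 47, 49, 51, 53, 57, 59, 61, 63, 65, 67, 69, 71, 73, 75, 79, 81, 83, 85, 87}


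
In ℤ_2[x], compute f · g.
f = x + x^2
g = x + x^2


Expand and collect like terms; reduce coefficients mod 2:
x^0: 0·0 = 0 ≡ 0 (mod 2)
x^1: 0·1 + 1·0 = 0 ≡ 0 (mod 2)
x^2: 0·1 + 1·1 + 1·0 = 1 ≡ 1 (mod 2)
x^3: 1·1 + 1·1 = 2 ≡ 0 (mod 2)
x^4: 1·1 = 1 ≡ 1 (mod 2)
Result: x^2 + x^4

f · g = x^2 + x^4


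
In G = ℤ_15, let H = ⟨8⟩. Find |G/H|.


|⟨8⟩| = n / gcd(8, 15) = 15 / 1 = 15
H is normal (ℤ_15 is abelian).
|G/H| = |G| / |H| = 15 / 15 = 1

|G/H| = 1


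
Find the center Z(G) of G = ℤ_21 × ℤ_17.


Z(G) = {g ∈ G | gx = xg for all x ∈ G}
Direct product of abelian groups is abelian, so Z(G) = G

Z(ℤ_21 × ℤ_17) = ℤ_21 × ℤ_17


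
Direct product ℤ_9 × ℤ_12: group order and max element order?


|ℤ_9 × ℤ_12| = 9 × 12 = 108
Max element order = lcm(9,12) = 36
Cyclic? No (gcd=3)

|ℤ_9×ℤ_12| = 108, max element order = 36


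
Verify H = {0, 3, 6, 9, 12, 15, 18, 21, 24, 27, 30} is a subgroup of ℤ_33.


Subgroup test for H = {0, 3, 6, 9, 12, 15, 18, 21, 24, 27, 30} in (ℤ_33, +):
(1) 0 ∈ H? Yes
(2) Closure: for all a,b ∈ H, (a+b) mod 33 ∈ H? Yes
(3) Inverses: for all a ∈ H, -a mod 33 ∈ H? Yes

Yes, H is a subgroup of ℤ_33


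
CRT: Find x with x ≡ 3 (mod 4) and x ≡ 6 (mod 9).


m₁ = 4, m₂ = 9, gcd = 1, so CRT applies. M = m₁·m₂ = 36
Let M₁ = M/m₁ = 9, M₂ = M/m₂ = 4
Find y₁ ≡ M₁⁻¹ (mod m₁): 9⁻¹ ≡ 1 (mod 4)
Find y₂ ≡ M₂⁻¹ (mod m₂): 4⁻¹ ≡ 7 (mod 9)
x = a₁·M₁·y₁ + a₂·M₂·y₂ = 3·9·1 + 6·4·7 = 195
Reduce mod 36: x ≡ 15
Check: 15 mod 4 = 3 ✓, 15 mod 9 = 6 ✓

x ≡ 15 (mod 36)


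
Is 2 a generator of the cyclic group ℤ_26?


g generates ℤ_n iff gcd(g, n) = 1
gcd(2, 26) = 2
Since gcd = 2 ≠ 1, ⟨2⟩ has order 13 < 26, so 2 is not a generator.

No, 2 does not generate ℤ_26


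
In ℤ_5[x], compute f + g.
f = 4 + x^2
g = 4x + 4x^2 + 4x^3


Add coefficients mod 5:
x^0: 4 + 0 = 4 (mod 5)
x^1: 0 + 4 = 4 (mod 5)
x^2: 1 + 4 = 0 (mod 5)
x^3: 0 + 4 = 4 (mod 5)
Result: 4 + 4x + 4x^3

f + g = 4 + 4x + 4x^3


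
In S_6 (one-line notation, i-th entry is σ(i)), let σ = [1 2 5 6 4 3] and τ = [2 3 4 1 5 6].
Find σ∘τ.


σ∘τ: apply τ first, then σ
1 →τ 2 →σ 2
2 →τ 3 →σ 5
3 →τ 4 →σ 6
4 →τ 1 →σ 1
5 →τ 5 →σ 4
6 →τ 6 →σ 3

σ∘τ = [2 5 6 1 4 3]


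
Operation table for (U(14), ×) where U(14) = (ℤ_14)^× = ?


Elements: {1, 3, 5, 9, 11, 13}
Operation: multiplication mod 14
Entry (a, b) = (a × b) mod 14

Cayley table:
   |  1 |  3 |  5 |  9 | 11 | 13
 1 |  1 |  3 |  5 |  9 | 11 | 13
 3 |  3 |  9 |  1 | 13 |  5 | 11
 5 |  5 |  1 | 11 |  3 | 13 |  9
 9 |  9 | 13 |  3 | 11 |  1 |  5
11 | 11 |  5 | 13 |  1 |  9 |  3
13 | 13 | 11 |  9 |  5 |  3 |  1


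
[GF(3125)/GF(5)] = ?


GF(3125) = GF(5^5), so the extension degree is 5

[GF(3125)/GF(5)] = 5


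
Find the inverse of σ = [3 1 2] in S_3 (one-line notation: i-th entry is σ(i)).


To find σ⁻¹, swap domain and range:
σ(1) = 3 → σ⁻¹(3) = 1
σ(2) = 1 → σ⁻¹(1) = 2
σ(3) = 2 → σ⁻¹(2) = 3

σ⁻¹ = [2 3 1]


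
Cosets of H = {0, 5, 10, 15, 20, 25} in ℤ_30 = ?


H = {0, 5, 10, 15, 20, 25}, |H| = 6
Number of cosets = |G|/|H| = 30/6 = 5
0 + H = {0, 5, 10, 15, 20, 25}
1 + H = {1, 6, 11, 16, 21, 26}
2 + H = {2, 7, 12, 17, 22, 27}
3 + H = {3, 8, 13, 18, 23, 28}
4 + H = {4, 9, 14, 19, 24, 29}

Cosets: 0+H={0,5,10,15,20,25}; 1+H={1,6,11,16,21,26}; 2+H={2,7,12,17,22,27}; 3+H={3,8,13,18,23,28}; 4+H={4,9,14,19,24,29}


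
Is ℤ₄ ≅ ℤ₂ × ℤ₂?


Comparing ℤ₄ and ℤ₂ × ℤ₂:
ℤ₄ has an element of order 4; ℤ₂×ℤ₂ has exponent 2

No, ℤ₄ ≇ ℤ₂ × ℤ₂


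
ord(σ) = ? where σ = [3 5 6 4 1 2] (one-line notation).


Cycle decomposition: (1 3 6 2 5)
Cycle lengths: 5
Order = lcm(5) = 5

ord(σ) = 5


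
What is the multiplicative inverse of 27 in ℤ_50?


Use the extended Euclidean algorithm to write 1 = 27·s + 50·t; then s mod 50 is the inverse.
Euclidean algorithm:
  27 = 0·50 + 27
  50 = 1·27 + 23
  27 = 1·23 + 4
  23 = 5·4 + 3
  4 = 1·3 + 1
  3 = 3·1 + 0
gcd(27,50) = 1
Back-substitution gives: 27·(13) + 50·(-7) = 1
So 27⁻¹ ≡ 13 ≡ 13 (mod 50)
Check: 27 × 13 = 351 ≡ 1 (mod 50) ✓

27⁻¹ ≡ 13 (mod 50)


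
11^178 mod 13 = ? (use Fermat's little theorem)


Fermat's little theorem: if p is prime and gcd(a,p)=1, then a^(p-1) ≡ 1 (mod p)
p = 13 is prime, gcd(11,13) = 1
Reduce exponent: 178 mod 12 = 10
So 11^178 ≡ 11^10 (mod 13)
11^10 mod 13 = 10

11^178 ≡ 10 (mod 13)


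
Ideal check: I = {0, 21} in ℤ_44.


Check ideal conditions for I = {0, 21} in ℤ_44:
(1) I is an additive subgroup? No
(2) For r ∈ ℤ_44 and a ∈ I: r·a ∈ I? No  [counterexample: r=2, a=21, r·a mod 44 = 42 ∉ I]

No, I is not an ideal of ℤ_44


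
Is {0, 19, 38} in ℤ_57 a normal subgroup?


H = {0, 19, 38} in ℤ_57
ℤ_57 is abelian; every subgroup of an abelian group is normal

Yes, normal subgroup


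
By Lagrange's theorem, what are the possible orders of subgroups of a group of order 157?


Lagrange's theorem: |H| divides |G|
|G| = 157
Divisors of 157: 1, 157

Possible subgroup orders: {1, 157}


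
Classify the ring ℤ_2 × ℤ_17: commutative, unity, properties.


Direct product ring; commutative with unity (1,1); but (1,0)·(0,1) = (0,0) gives zero divisors, so not an integral domain
Commutative: Yes
Integral domain: No
Has unity: Yes

ℤ_2 × ℤ_17: Commutative=Yes, Unity=Yes


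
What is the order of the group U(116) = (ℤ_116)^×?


U(n) is the group of units mod n; |U(n)| = φ(n)
|U(116)| = φ(116) = 56

|U(116) = (ℤ_116)^×| = 56


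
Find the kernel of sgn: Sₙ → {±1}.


Kernel = preimage of identity
ker(sgn) = even permutations = Aₙ

ker(sgn) = Aₙ


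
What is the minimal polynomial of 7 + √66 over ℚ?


Let α = 7 + √66. Then α - 7 = √66, so (α - 7)² = 66, giving α² - 14α - 17 = 0. Degree 2 and α ∉ ℚ, so this is the minimal polynomial.

Minimal polynomial: x² - 14x - 17


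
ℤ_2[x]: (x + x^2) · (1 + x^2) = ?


Expand and collect like terms; reduce coefficients mod 2:
x^0: 0·1 = 0 ≡ 0 (mod 2)
x^1: 0·0 + 1·1 = 1 ≡ 1 (mod 2)
x^2: 0·1 + 1·0 + 1·1 = 1 ≡ 1 (mod 2)
x^3: 1·1 + 1·0 = 1 ≡ 1 (mod 2)
x^4: 1·1 = 1 ≡ 1 (mod 2)
Result: x + x^2 + x^3 + x^4

f · g = x + x^2 + x^3 + x^4


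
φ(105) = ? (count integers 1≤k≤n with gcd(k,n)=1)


Factor n: 105 = 3 × 5 × 7
φ(n) = n · ∏(1 - 1/p) over distinct primes p | n
φ(105) = 105 · (1 - 1/3) · (1 - 1/5) · (1 - 1/7) = 48

φ(105) = 48


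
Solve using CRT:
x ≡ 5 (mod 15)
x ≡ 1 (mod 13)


m₁ = 15, m₂ = 13, gcd = 1, so CRT applies. M = m₁·m₂ = 195
Let M₁ = M/m₁ = 13, M₂ = M/m₂ = 15
Find y₁ ≡ M₁⁻¹ (mod m₁): 13⁻¹ ≡ 7 (mod 15)
Find y₂ ≡ M₂⁻¹ (mod m₂): 15⁻¹ ≡ 7 (mod 13)
x = a₁·M₁·y₁ + a₂·M₂·y₂ = 5·13·7 + 1·15·7 = 560
Reduce mod 195: x ≡ 170
Check: 170 mod 15 = 5 ✓, 170 mod 13 = 1 ✓

x ≡ 170 (mod 195)


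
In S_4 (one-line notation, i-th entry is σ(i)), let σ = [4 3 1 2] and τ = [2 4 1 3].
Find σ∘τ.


σ∘τ: apply τ first, then σ
1 →τ 2 →σ 3
2 →τ 4 →σ 2
3 →τ 1 →σ 4
4 →τ 3 →σ 1

σ∘τ = [3 2 4 1]


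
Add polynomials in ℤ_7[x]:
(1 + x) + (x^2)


Add coefficients mod 7:
x^0: 1 + 0 = 1 (mod 7)
x^1: 1 + 0 = 1 (mod 7)
x^2: 0 + 1 = 1 (mod 7)
Result: 1 + x + x^2

f + g = 1 + x + x^2


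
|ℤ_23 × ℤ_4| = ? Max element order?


|ℤ_23 × ℤ_4| = 23 × 4 = 92
Max element order = lcm(23,4) = 92
Cyclic? Yes (gcd=1)

|ℤ_23×ℤ_4| = 92, max element order = 92


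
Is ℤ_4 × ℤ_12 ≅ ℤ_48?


Comparing ℤ_4 × ℤ_12 and ℤ_48:
gcd(4,12) = 4 ≠ 1. Max element order in ℤ_4×ℤ_12 is lcm(4,12) = 12 < 48, so it has no element of order 48

No, ℤ_4 × ℤ_12 ≇ ℤ_48


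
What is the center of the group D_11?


Z(G) = {g ∈ G | gx = xg for all x ∈ G}
For odd n, Z(D_n) = {e}: no nontrivial rotation commutes with all reflections

Z(D_11) = {e}


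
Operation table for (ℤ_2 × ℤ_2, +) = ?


Elements: {(0,0), (0,1), (1,0), (1,1)}
Operation: componentwise addition mod (2, 2)
Entry (a, b) = ((a₁+b₁) mod 2, (a₂+b₂) mod 2)

Cayley table:
      | (0,0) | (0,1) | (1,0) | (1,1)
(0,0) | (0,0) | (0,1) | (1,0) | (1,1)
(0,1) | (0,1) | (0,0) | (1,1) | (1,0)
(1,0) | (1,0) | (1,1) | (0,0) | (0,1)
(1,1) | (1,1) | (1,0) | (0,1) | (0,0)


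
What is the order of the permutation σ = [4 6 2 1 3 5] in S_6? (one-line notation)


Cycle decomposition: (1 4) (2 6 5 3)
Cycle lengths: 2, 4
Order = lcm(2, 4) = 4

ord(σ) = 4


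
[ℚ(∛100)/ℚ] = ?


∛100 has minimal polynomial x³ - 100 (irreducible over ℚ since 100 is not a perfect cube)

[ℚ(∛100)/ℚ] = 3


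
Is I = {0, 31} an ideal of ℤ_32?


Check ideal conditions for I = {0, 31} in ℤ_32:
(1) I is an additive subgroup? No
(2) For r ∈ ℤ_32 and a ∈ I: r·a ∈ I? No  [counterexample: r=2, a=31, r·a mod 32 = 30 ∉ I]

No, I is not an ideal of ℤ_32


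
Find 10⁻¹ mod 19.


Use the extended Euclidean algorithm to write 1 = 10·s + 19·t; then s mod 19 is the inverse.
Euclidean algorithm:
  10 = 0·19 + 10
  19 = 1·10 + 9
  10 = 1·9 + 1
  9 = 9·1 + 0
gcd(10,19) = 1
Back-substitution gives: 10·(2) + 19·(-1) = 1
So 10⁻¹ ≡ 2 ≡ 2 (mod 19)
Check: 10 × 2 = 20 ≡ 1 (mod 19) ✓

10⁻¹ ≡ 2 (mod 19)


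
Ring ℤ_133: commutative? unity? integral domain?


ℤ_133 is a commutative ring with unity 1; 133 = 7×19 is composite, so 7·19 ≡ 0 gives zero divisors (not an integral domain)
Commutative: Yes
Integral domain: No
Has unity: Yes

ℤ_133: Commutative=Yes, Unity=Yes


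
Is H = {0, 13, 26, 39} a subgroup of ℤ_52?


Subgroup test for H = {0, 13, 26, 39} in (ℤ_52, +):
(1) 0 ∈ H? Yes
(2) Closure: for all a,b ∈ H, (a+b) mod 52 ∈ H? Yes
(3) Inverses: for all a ∈ H, -a mod 52 ∈ H? Yes

Yes, H is a subgroup of ℤ_52


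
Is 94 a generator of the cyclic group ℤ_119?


g generates ℤ_n iff gcd(g, n) = 1
gcd(94, 119) = 1
Since gcd = 1, 94 is a generator.

Yes, 94 generates ℤ_119


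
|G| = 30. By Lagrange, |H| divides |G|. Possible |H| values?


Lagrange's theorem: |H| divides |G|
|G| = 30
Divisors of 30: 1, 2, 3, 5, 6, 10, 15, 30

Possible subgroup orders: {1, 2, 3, 5, 6, 10, 15, 30}


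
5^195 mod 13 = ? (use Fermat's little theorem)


Fermat's little theorem: if p is prime and gcd(a,p)=1, then a^(p-1) ≡ 1 (mod p)
p = 13 is prime, gcd(5,13) = 1
Reduce exponent: 195 mod 12 = 3
So 5^195 ≡ 5^3 (mod 13)
5^3 mod 13 = 8

5^195 ≡ 8 (mod 13)


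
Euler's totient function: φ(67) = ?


Factor n: 67 = 67
φ(n) = n · ∏(1 - 1/p) over distinct primes p | n
φ(67) = 67 · (1 - 1/67) = 66

φ(67) = 66


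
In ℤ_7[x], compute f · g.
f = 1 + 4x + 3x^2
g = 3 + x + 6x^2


Expand and collect like terms; reduce coefficients mod 7:
x^0: 1·3 = 3 ≡ 3 (mod 7)
x^1: 1·1 + 4·3 = 13 ≡ 6 (mod 7)
x^2: 1·6 + 4·1 + 3·3 = 19 ≡ 5 (mod 7)
x^3: 4·6 + 3·1 = 27 ≡ 6 (mod 7)
x^4: 3·6 = 18 ≡ 4 (mod 7)
Result: 3 + 6x + 5x^2 + 6x^3 + 4x^4

f · g = 3 + 6x + 5x^2 + 6x^3 + 4x^4


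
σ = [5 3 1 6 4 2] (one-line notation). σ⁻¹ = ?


To find σ⁻¹, swap domain and range:
σ(1) = 5 → σ⁻¹(5) = 1
σ(2) = 3 → σ⁻¹(3) = 2
σ(3) = 1 → σ⁻¹(1) = 3
σ(4) = 6 → σ⁻¹(6) = 4
σ(5) = 4 → σ⁻¹(4) = 5
σ(6) = 2 → σ⁻¹(2) = 6

σ⁻¹ = [3 6 2 5 1 4]


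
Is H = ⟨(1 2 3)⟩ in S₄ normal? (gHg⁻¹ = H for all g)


H = ⟨(1 2 3)⟩ in S₄
(1 4)(1 2 3)(1 4)⁻¹ = (4 2 3) ∉ ⟨(1 2 3)⟩

No, not a normal subgroup


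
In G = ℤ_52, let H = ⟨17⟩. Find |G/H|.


|⟨17⟩| = n / gcd(17, 52) = 52 / 1 = 52
H is normal (ℤ_52 is abelian).
|G/H| = |G| / |H| = 52 / 52 = 1

|G/H| = 1


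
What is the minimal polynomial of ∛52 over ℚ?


∛52 satisfies x³ - 52 = 0, irreducible over ℚ (no rational root; 52 is not a perfect cube)

Minimal polynomial: x³ - 52


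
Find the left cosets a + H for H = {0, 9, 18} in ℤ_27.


H = {0, 9, 18}, |H| = 3
Number of cosets = |G|/|H| = 27/3 = 9
0 + H = {0, 9, 18}
1 + H = {1, 10, 19}
2 + H = {2, 11, 20}
3 + H = {3, 12, 21}
4 + H = {4, 13, 22}
5 + H = {5, 14, 23}
6 + H = {6, 15, 24}
7 + H = {7, 16, 25}
8 + H = {8, 17, 26}

Cosets: 0+H={0,9,18}; 1+H={1,10,19}; 2+H={2,11,20}; 3+H={3,12,21}; 4+H={4,13,22}; 5+H={5,14,23}; 6+H={6,15,24}; 7+H={7,16,25}; 8+H={8,17,26}


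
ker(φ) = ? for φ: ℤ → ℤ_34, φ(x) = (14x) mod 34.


Kernel = preimage of identity
ker(φ) = {x ∈ ℤ : 14x ≡ 0 (mod 34)}. gcd(14,34) = 2, so 14x ≡ 0 (mod 34) ⟺ x ≡ 0 (mod 34/2 = 17). Hence ker(φ) = 17ℤ

ker(φ) = 17ℤ


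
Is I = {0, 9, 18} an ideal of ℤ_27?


Check ideal conditions for I = {0, 9, 18} in ℤ_27:
(1) I is an additive subgroup? Yes
(2) For r ∈ ℤ_27 and a ∈ I: r·a ∈ I? Yes

Yes, I is an ideal of ℤ_27


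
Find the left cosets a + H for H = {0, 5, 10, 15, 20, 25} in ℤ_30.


H = {0, 5, 10, 15, 20, 25}, |H| = 6
Number of cosets = |G|/|H| = 30/6 = 5
0 + H = {0, 5, 10, 15, 20, 25}
1 + H = {1, 6, 11, 16, 21, 26}
2 + H = {2, 7, 12, 17, 22, 27}
3 + H = {3, 8, 13, 18, 23, 28}
4 + H = {4, 9, 14, 19, 24, 29}

Cosets: 0+H={0,5,10,15,20,25}; 1+H={1,6,11,16,21,26}; 2+H={2,7,12,17,22,27}; 3+H={3,8,13,18,23,28}; 4+H={4,9,14,19,24,29}


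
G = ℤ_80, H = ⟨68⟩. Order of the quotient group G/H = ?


|⟨68⟩| = n / gcd(68, 80) = 80 / 4 = 20
H is normal (ℤ_80 is abelian).
|G/H| = |G| / |H| = 80 / 20 = 4

|G/H| = 4


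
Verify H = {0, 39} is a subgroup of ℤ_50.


Subgroup test for H = {0, 39} in (ℤ_50, +):
(1) 0 ∈ H? Yes
(2) Closure: for all a,b ∈ H, (a+b) mod 50 ∈ H? No  [counterexample: 39 + 39 = 28 ∉ H]
(3) Inverses: for all a ∈ H, -a mod 50 ∈ H? No

No, H is not a subgroup of ℤ_50


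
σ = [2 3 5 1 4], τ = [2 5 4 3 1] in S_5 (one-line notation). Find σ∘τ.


σ∘τ: apply τ first, then σ
1 →τ 2 →σ 3
2 →τ 5 →σ 4
3 →τ 4 →σ 1
4 →τ 3 →σ 5
5 →τ 1 →σ 2

σ∘τ = [3 4 1 5 2]


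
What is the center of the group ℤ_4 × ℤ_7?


Z(G) = {g ∈ G | gx = xg for all x ∈ G}
Direct product of abelian groups is abelian, so Z(G) = G

Z(ℤ_4 × ℤ_7) = ℤ_4 × ℤ_7


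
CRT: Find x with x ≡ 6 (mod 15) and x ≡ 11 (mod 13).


m₁ = 15, m₂ = 13, gcd = 1, so CRT applies. M = m₁·m₂ = 195
Let M₁ = M/m₁ = 13, M₂ = M/m₂ = 15
Find y₁ ≡ M₁⁻¹ (mod m₁): 13⁻¹ ≡ 7 (mod 15)
Find y₂ ≡ M₂⁻¹ (mod m₂): 15⁻¹ ≡ 7 (mod 13)
x = a₁·M₁·y₁ + a₂·M₂·y₂ = 6·13·7 + 11·15·7 = 1701
Reduce mod 195: x ≡ 141
Check: 141 mod 15 = 6 ✓, 141 mod 13 = 11 ✓

x ≡ 141 (mod 195)


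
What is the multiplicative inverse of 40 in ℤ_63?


Use the extended Euclidean algorithm to write 1 = 40·s + 63·t; then s mod 63 is the inverse.
Euclidean algorithm:
  40 = 0·63 + 40
  63 = 1·40 + 23
  40 = 1·23 + 17
  23 = 1·17 + 6
  17 = 2·6 + 5
  6 = 1·5 + 1
  5 = 5·1 + 0
gcd(40,63) = 1
Back-substitution gives: 40·(-11) + 63·(7) = 1
So 40⁻¹ ≡ -11 ≡ 52 (mod 63)
Check: 40 × 52 = 2080 ≡ 1 (mod 63) ✓

40⁻¹ ≡ 52 (mod 63)


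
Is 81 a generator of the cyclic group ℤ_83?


g generates ℤ_n iff gcd(g, n) = 1
gcd(81, 83) = 1
Since gcd = 1, 81 is a generator.

Yes, 81 generates ℤ_83


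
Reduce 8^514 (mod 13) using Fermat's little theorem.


Fermat's little theorem: if p is prime and gcd(a,p)=1, then a^(p-1) ≡ 1 (mod p)
p = 13 is prime, gcd(8,13) = 1
Reduce exponent: 514 mod 12 = 10
So 8^514 ≡ 8^10 (mod 13)
8^10 mod 13 = 12

8^514 ≡ 12 (mod 13)


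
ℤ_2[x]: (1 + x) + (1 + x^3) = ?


Add coefficients mod 2:
x^0: 1 + 1 = 0 (mod 2)
x^1: 1 + 0 = 1 (mod 2)
x^2: 0 + 0 = 0 (mod 2)
x^3: 0 + 1 = 1 (mod 2)
Result: x + x^3

f + g = x + x^3


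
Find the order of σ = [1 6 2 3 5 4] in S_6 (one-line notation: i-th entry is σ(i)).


Cycle decomposition: (2 6 4 3)
Cycle lengths: 4
Order = lcm(4) = 4

ord(σ) = 4


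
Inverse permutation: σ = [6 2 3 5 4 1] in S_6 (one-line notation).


To find σ⁻¹, swap domain and range:
σ(1) = 6 → σ⁻¹(6) = 1
σ(2) = 2 → σ⁻¹(2) = 2
σ(3) = 3 → σ⁻¹(3) = 3
σ(4) = 5 → σ⁻¹(5) = 4
σ(5) = 4 → σ⁻¹(4) = 5
σ(6) = 1 → σ⁻¹(1) = 6

σ⁻¹ = [6 2 3 5 4 1]


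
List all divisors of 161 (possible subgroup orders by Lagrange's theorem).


Lagrange's theorem: |H| divides |G|
|G| = 161
Divisors of 161: 1, 7, 23, 161

Possible subgroup orders: {1, 7, 23, 161}


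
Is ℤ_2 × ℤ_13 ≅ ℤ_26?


Comparing ℤ_2 × ℤ_13 and ℤ_26:
gcd(2,13) = 1, so ℤ_2 × ℤ_13 ≅ ℤ_26 (CRT)

Yes, ℤ_2 × ℤ_13 ≅ ℤ_26


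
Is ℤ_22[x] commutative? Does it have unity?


ℤ_22 has zero divisors (2·11 ≡ 0), and these lift to constant zero divisors in ℤ_22[x]; so not an integral domain
Commutative: Yes
Integral domain: No
Has unity: Yes

ℤ_22[x]: Commutative=Yes, Unity=Yes


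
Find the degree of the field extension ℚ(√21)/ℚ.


√21 has minimal polynomial x² - 21 (irreducible over ℚ since 21 is squarefree)

[ℚ(√21)/ℚ] = 2


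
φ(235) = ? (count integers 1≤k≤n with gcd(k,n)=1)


Factor n: 235 = 5 × 47
φ(n) = n · ∏(1 - 1/p) over distinct primes p | n
φ(235) = 235 · (1 - 1/5) · (1 - 1/47) = 184

φ(235) = 184


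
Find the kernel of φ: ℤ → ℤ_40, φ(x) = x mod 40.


Kernel = preimage of identity
ker(φ) = {x ∈ ℤ : x ≡ 0 (mod 40)} = 40ℤ = {0, ±40, ±80, ...}

ker(φ) = 40ℤ


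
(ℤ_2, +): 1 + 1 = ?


Operation: addition mod 2
1 + 1 = (a + b) mod 2 with a = 1, b = 1

1 + 1 = 0


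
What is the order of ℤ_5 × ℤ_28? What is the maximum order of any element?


|ℤ_5 × ℤ_28| = 5 × 28 = 140
Max element order = lcm(5,28) = 140
Cyclic? Yes (gcd=1)

|ℤ_5×ℤ_28| = 140, max element order = 140


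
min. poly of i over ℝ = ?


i satisfies x² + 1 = 0, irreducible over ℝ

Minimal polynomial: x² + 1


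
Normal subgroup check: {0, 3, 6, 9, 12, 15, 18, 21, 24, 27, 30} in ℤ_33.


H = {0, 3, 6, 9, 12, 15, 18, 21, 24, 27, 30} in ℤ_33
ℤ_33 is abelian; every subgroup of an abelian group is normal

Yes, normal subgroup


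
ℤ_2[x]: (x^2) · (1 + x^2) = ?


Expand and collect like terms; reduce coefficients mod 2:
x^0: 0·1 = 0 ≡ 0 (mod 2)
x^1: 0·0 + 0·1 = 0 ≡ 0 (mod 2)
x^2: 0·1 + 0·0 + 1·1 = 1 ≡ 1 (mod 2)
x^3: 0·1 + 1·0 = 0 ≡ 0 (mod 2)
x^4: 1·1 = 1 ≡ 1 (mod 2)
Result: x^2 + x^4

f · g = x^2 + x^4


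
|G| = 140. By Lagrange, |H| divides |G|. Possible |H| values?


Lagrange's theorem: |H| divides |G|
|G| = 140
Divisors of 140: 1, 2, 4, 5, 7, 10, 14, 20, 28, 35, 70, 140

Possible subgroup orders: {1, 2, 4, 5, 7, 10, 14, 20, 28, 35, 70, 140}


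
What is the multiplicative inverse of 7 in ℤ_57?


Use the extended Euclidean algorithm to write 1 = 7·s + 57·t; then s mod 57 is the inverse.
Euclidean algorithm:
  7 = 0·57 + 7
  57 = 8·7 + 1
  7 = 7·1 + 0
gcd(7,57) = 1
Back-substitution gives: 7·(-8) + 57·(1) = 1
So 7⁻¹ ≡ -8 ≡ 49 (mod 57)
Check: 7 × 49 = 343 ≡ 1 (mod 57) ✓

7⁻¹ ≡ 49 (mod 57)


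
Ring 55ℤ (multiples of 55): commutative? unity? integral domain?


55ℤ is a commutative ring under +,× but has no multiplicative identity (1 ∉ 55ℤ); it has no zero divisors, but without unity it is not an integral domain
Commutative: Yes
Integral domain: No
Has unity: No

55ℤ (multiples of 55): Commutative=Yes, Unity=No


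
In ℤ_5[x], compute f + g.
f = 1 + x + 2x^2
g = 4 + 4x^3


Add coefficients mod 5:
x^0: 1 + 4 = 0 (mod 5)
x^1: 1 + 0 = 1 (mod 5)
x^2: 2 + 0 = 2 (mod 5)
x^3: 0 + 4 = 4 (mod 5)
Result: x + 2x^2 + 4x^3

f + g = x + 2x^2 + 4x^3


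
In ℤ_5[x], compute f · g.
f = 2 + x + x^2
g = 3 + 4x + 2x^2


Expand and collect like terms; reduce coefficients mod 5:
x^0: 2·3 = 6 ≡ 1 (mod 5)
x^1: 2·4 + 1·3 = 11 ≡ 1 (mod 5)
x^2: 2·2 + 1·4 + 1·3 = 11 ≡ 1 (mod 5)
x^3: 1·2 + 1·4 = 6 ≡ 1 (mod 5)
x^4: 1·2 = 2 ≡ 2 (mod 5)
Result: 1 + x + x^2 + x^3 + 2x^4

f · g = 1 + x + x^2 + x^3 + 2x^4


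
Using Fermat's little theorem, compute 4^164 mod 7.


Fermat's little theorem: if p is prime and gcd(a,p)=1, then a^(p-1) ≡ 1 (mod p)
p = 7 is prime, gcd(4,7) = 1
Reduce exponent: 164 mod 6 = 2
So 4^164 ≡ 4^2 (mod 7)
4^2 mod 7 = 2

4^164 ≡ 2 (mod 7)


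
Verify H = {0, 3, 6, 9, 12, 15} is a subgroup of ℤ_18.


Subgroup test for H = {0, 3, 6, 9, 12, 15} in (ℤ_18, +):
(1) 0 ∈ H? Yes
(2) Closure: for all a,b ∈ H, (a+b) mod 18 ∈ H? Yes
(3) Inverses: for all a ∈ H, -a mod 18 ∈ H? Yes

Yes, H is a subgroup of ℤ_18


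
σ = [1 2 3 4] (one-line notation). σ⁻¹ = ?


To find σ⁻¹, swap domain and range:
σ(1) = 1 → σ⁻¹(1) = 1
σ(2) = 2 → σ⁻¹(2) = 2
σ(3) = 3 → σ⁻¹(3) = 3
σ(4) = 4 → σ⁻¹(4) = 4

σ⁻¹ = [1 2 3 4]


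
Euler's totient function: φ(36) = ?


Factor n: 36 = 2^2 × 3^2
φ(n) = n · ∏(1 - 1/p) over distinct primes p | n
φ(36) = 36 · (1 - 1/2) · (1 - 1/3) = 12

φ(36) = 12


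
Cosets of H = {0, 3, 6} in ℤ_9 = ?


H = {0, 3, 6}, |H| = 3
Number of cosets = |G|/|H| = 9/3 = 3
0 + H = {0, 3, 6}
1 + H = {1, 4, 7}
2 + H = {2, 5, 8}

Cosets: 0+H={0,3,6}; 1+H={1,4,7}; 2+H={2,5,8}


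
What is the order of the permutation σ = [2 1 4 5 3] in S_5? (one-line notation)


Cycle decomposition: (1 2) (3 4 5)
Cycle lengths: 2, 3
Order = lcm(2, 3) = 6

ord(σ) = 6


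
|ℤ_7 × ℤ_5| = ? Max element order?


|ℤ_7 × ℤ_5| = 7 × 5 = 35
Max element order = lcm(7,5) = 35
Cyclic? Yes (gcd=1)

|ℤ_7×ℤ_5| = 35, max element order = 35


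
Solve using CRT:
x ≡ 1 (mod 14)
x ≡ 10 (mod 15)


m₁ = 14, m₂ = 15, gcd = 1, so CRT applies. M = m₁·m₂ = 210
Let M₁ = M/m₁ = 15, M₂ = M/m₂ = 14
Find y₁ ≡ M₁⁻¹ (mod m₁): 15⁻¹ ≡ 1 (mod 14)
Find y₂ ≡ M₂⁻¹ (mod m₂): 14⁻¹ ≡ 14 (mod 15)
x = a₁·M₁·y₁ + a₂·M₂·y₂ = 1·15·1 + 10·14·14 = 1975
Reduce mod 210: x ≡ 85
Check: 85 mod 14 = 1 ✓, 85 mod 15 = 10 ✓

x ≡ 85 (mod 210)


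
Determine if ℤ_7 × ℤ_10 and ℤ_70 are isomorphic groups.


Comparing ℤ_7 × ℤ_10 and ℤ_70:
gcd(7,10) = 1, so ℤ_7 × ℤ_10 ≅ ℤ_70 (CRT)

Yes, ℤ_7 × ℤ_10 ≅ ℤ_70


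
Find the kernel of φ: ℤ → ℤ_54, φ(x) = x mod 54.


Kernel = preimage of identity
ker(φ) = {x ∈ ℤ : x ≡ 0 (mod 54)} = 54ℤ = {0, ±54, ±108, ...}

ker(φ) = 54ℤ


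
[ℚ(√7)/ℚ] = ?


√7 has minimal polynomial x² - 7 (irreducible over ℚ since 7 is squarefree)

[ℚ(√7)/ℚ] = 2


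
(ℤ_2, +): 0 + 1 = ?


Operation: addition mod 2
0 + 1 = (a + b) mod 2 with a = 0, b = 1

0 + 1 = 1


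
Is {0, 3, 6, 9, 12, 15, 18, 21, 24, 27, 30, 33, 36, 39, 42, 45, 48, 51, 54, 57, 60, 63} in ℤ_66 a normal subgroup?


H = {0, 3, 6, 9, 12, 15, 18, 21, 24, 27, 30, 33, 36, 39, 42, 45, 48, 51, 54, 57, 60, 63} in ℤ_66
ℤ_66 is abelian; every subgroup of an abelian group is normal

Yes, normal subgroup


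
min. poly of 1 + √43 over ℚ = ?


Let α = 1 + √43. Then α - 1 = √43, so (α - 1)² = 43, giving α² - 2α - 42 = 0. Degree 2 and α ∉ ℚ, so this is the minimal polynomial.

Minimal polynomial: x² - 2x - 42


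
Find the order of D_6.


|D_n| = 2n (n rotations and n reflections)
|D_6| = 2×6 = 12

|D_6| = 12


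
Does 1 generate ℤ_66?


g generates ℤ_n iff gcd(g, n) = 1
gcd(1, 66) = 1
Since gcd = 1, 1 is a generator.

Yes, 1 generates ℤ_66


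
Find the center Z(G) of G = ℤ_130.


Z(G) = {g ∈ G | gx = xg for all x ∈ G}
ℤ_130 is abelian, so Z(G) = G

Z(ℤ_130) = ℤ_130


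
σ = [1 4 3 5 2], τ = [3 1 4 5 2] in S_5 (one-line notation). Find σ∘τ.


σ∘τ: apply τ first, then σ
1 →τ 3 →σ 3
2 →τ 1 →σ 1
3 →τ 4 →σ 5
4 →τ 5 →σ 2
5 →τ 2 →σ 4

σ∘τ = [3 1 5 2 4]


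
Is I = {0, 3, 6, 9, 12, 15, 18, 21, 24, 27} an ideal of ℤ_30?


Check ideal conditions for I = {0, 3, 6, 9, 12, 15, 18, 21, 24, 27} in ℤ_30:
(1) I is an additive subgroup? Yes
(2) For r ∈ ℤ_30 and a ∈ I: r·a ∈ I? Yes

Yes, I is an ideal of ℤ_30


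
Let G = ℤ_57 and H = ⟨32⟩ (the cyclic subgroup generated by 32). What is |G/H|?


|⟨32⟩| = n / gcd(32, 57) = 57 / 1 = 57
H is normal (ℤ_57 is abelian).
|G/H| = |G| / |H| = 57 / 57 = 1

|G/H| = 1


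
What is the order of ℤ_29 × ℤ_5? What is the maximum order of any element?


|ℤ_29 × ℤ_5| = 29 × 5 = 145
Max element order = lcm(29,5) = 145
Cyclic? Yes (gcd=1)

|ℤ_29×ℤ_5| = 145, max element order = 145


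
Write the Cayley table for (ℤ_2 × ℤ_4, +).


Elements: {(0,0), (0,1), (0,2), (0,3), (1,0), (1,1), (1,2), (1,3)}
Operation: componentwise addition mod (2, 4)
Entry (a, b) = ((a₁+b₁) mod 2, (a₂+b₂) mod 4)

Cayley table:
      | (0,0) | (0,1) | (0,2) | (0,3) | (1,0) | (1,1) | (1,2) | (1,3)
(0,0) | (0,0) | (0,1) | (0,2) | (0,3) | (1,0) | (1,1) | (1,2) | (1,3)
(0,1) | (0,1) | (0,2) | (0,3) | (0,0) | (1,1) | (1,2) | (1,3) | (1,0)
(0,2) | (0,2) | (0,3) | (0,0) | (0,1) | (1,2) | (1,3) | (1,0) | (1,1)
(0,3) | (0,3) | (0,0) | (0,1) | (0,2) | (1,3) | (1,0) | (1,1) | (1,2)
(1,0) | (1,0) | (1,1) | (1,2) | (1,3) | (0,0) | (0,1) | (0,2) | (0,3)
(1,1) | (1,1) | (1,2) | (1,3) | (1,0) | (0,1) | (0,2) | (0,3) | (0,0)
(1,2) | (1,2) | (1,3) | (1,0) | (1,1) | (0,2) | (0,3) | (0,0) | (0,1)
(1,3) | (1,3) | (1,0) | (1,1) | (1,2) | (0,3) | (0,0) | (0,1) | (0,2)


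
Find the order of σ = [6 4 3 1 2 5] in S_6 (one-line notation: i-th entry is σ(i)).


Cycle decomposition: (1 6 5 2 4)
Cycle lengths: 5
Order = lcm(5) = 5

ord(σ) = 5


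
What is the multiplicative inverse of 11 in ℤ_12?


Use the extended Euclidean algorithm to write 1 = 11·s + 12·t; then s mod 12 is the inverse.
Euclidean algorithm:
  11 = 0·12 + 11
  12 = 1·11 + 1
  11 = 11·1 + 0
gcd(11,12) = 1
Back-substitution gives: 11·(-1) + 12·(1) = 1
So 11⁻¹ ≡ -1 ≡ 11 (mod 12)
Check: 11 × 11 = 121 ≡ 1 (mod 12) ✓

11⁻¹ ≡ 11 (mod 12)


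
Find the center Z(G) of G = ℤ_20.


Z(G) = {g ∈ G | gx = xg for all x ∈ G}
ℤ_20 is abelian, so Z(G) = G

Z(ℤ_20) = ℤ_20


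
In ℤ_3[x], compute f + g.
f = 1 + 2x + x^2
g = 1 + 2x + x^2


Add coefficients mod 3:
x^0: 1 + 1 = 2 (mod 3)
x^1: 2 + 2 = 1 (mod 3)
x^2: 1 + 1 = 2 (mod 3)
Result: 2 + x + 2x^2

f + g = 2 + x + 2x^2


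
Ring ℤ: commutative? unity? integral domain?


integers form a commutative ring with unity 1; no zero divisors
Commutative: Yes
Integral domain: Yes
Has unity: Yes

ℤ: Commutative=Yes, Unity=Yes


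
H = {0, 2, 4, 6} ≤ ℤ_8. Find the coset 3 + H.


3 + H = {3 + h (mod 8) : h ∈ H}
3+0=3, 3+2=5, 3+4=7, 3+6=1
3 + H = {1, 3, 5, 7} = 1 + H

3 + H = {1, 3, 5, 7}


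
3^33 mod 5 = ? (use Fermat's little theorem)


Fermat's little theorem: if p is prime and gcd(a,p)=1, then a^(p-1) ≡ 1 (mod p)
p = 5 is prime, gcd(3,5) = 1
Reduce exponent: 33 mod 4 = 1
So 3^33 ≡ 3^1 (mod 5)
3^1 mod 5 = 3

3^33 ≡ 3 (mod 5)


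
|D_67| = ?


|D_n| = 2n (n rotations and n reflections)
|D_67| = 2×67 = 134

|D_67| = 134


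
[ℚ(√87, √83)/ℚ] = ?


[ℚ(√87,√83):ℚ] = [ℚ(√87,√83):ℚ(√87)]·[ℚ(√87):ℚ] = 2·2 = 4

[ℚ(√87, √83)/ℚ] = 4


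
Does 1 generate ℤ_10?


g generates ℤ_n iff gcd(g, n) = 1
gcd(1, 10) = 1
Since gcd = 1, 1 is a generator.

Yes, 1 generates ℤ_10


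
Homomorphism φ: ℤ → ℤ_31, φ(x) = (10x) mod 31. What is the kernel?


Kernel = preimage of identity
ker(φ) = {x ∈ ℤ : 10x ≡ 0 (mod 31)}. gcd(10,31) = 1, so 10x ≡ 0 (mod 31) ⟺ x ≡ 0 (mod 31/1 = 31). Hence ker(φ) = 31ℤ

ker(φ) = 31ℤ


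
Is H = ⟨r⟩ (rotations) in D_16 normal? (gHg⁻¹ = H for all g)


H = ⟨r⟩ (rotations) in D_16
The rotation subgroup ⟨r⟩ has index 2 in D_16, so it is normal

Yes, normal subgroup


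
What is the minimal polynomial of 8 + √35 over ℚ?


Let α = 8 + √35. Then α - 8 = √35, so (α - 8)² = 35, giving α² - 16α + 29 = 0. Degree 2 and α ∉ ℚ, so this is the minimal polynomial.

Minimal polynomial: x² - 16x + 29


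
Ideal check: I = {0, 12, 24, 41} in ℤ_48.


Check ideal conditions for I = {0, 12, 24, 41} in ℤ_48:
(1) I is an additive subgroup? No
(2) For r ∈ ℤ_48 and a ∈ I: r·a ∈ I? No  [counterexample: r=2, a=41, r·a mod 48 = 34 ∉ I]

No, I is not an ideal of ℤ_48


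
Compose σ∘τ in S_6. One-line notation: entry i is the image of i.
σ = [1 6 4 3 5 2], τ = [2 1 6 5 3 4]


σ∘τ: apply τ first, then σ
1 →τ 2 →σ 6
2 →τ 1 →σ 1
3 →τ 6 →σ 2
4 →τ 5 →σ 5
5 →τ 3 →σ 4
6 →τ 4 →σ 3

σ∘τ = [6 1 2 5 4 3]


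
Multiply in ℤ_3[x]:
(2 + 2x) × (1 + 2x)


Expand and collect like terms; reduce coefficients mod 3:
x^0: 2·1 = 2 ≡ 2 (mod 3)
x^1: 2·2 + 2·1 = 6 ≡ 0 (mod 3)
x^2: 2·2 = 4 ≡ 1 (mod 3)
Result: 2 + x^2

f · g = 2 + x^2


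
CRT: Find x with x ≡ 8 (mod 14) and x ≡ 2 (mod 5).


m₁ = 14, m₂ = 5, gcd = 1, so CRT applies. M = m₁·m₂ = 70
Let M₁ = M/m₁ = 5, M₂ = M/m₂ = 14
Find y₁ ≡ M₁⁻¹ (mod m₁): 5⁻¹ ≡ 3 (mod 14)
Find y₂ ≡ M₂⁻¹ (mod m₂): 14⁻¹ ≡ 4 (mod 5)
x = a₁·M₁·y₁ + a₂·M₂·y₂ = 8·5·3 + 2·14·4 = 232
Reduce mod 70: x ≡ 22
Check: 22 mod 14 = 8 ✓, 22 mod 5 = 2 ✓

x ≡ 22 (mod 70)


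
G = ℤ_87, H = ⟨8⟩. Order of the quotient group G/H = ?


|⟨8⟩| = n / gcd(8, 87) = 87 / 1 = 87
H is normal (ℤ_87 is abelian).
|G/H| = |G| / |H| = 87 / 87 = 1

|G/H| = 1


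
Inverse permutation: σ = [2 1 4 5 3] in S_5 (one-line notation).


To find σ⁻¹, swap domain and range:
σ(1) = 2 → σ⁻¹(2) = 1
σ(2) = 1 → σ⁻¹(1) = 2
σ(3) = 4 → σ⁻¹(4) = 3
σ(4) = 5 → σ⁻¹(5) = 4
σ(5) = 3 → σ⁻¹(3) = 5

σ⁻¹ = [2 1 5 3 4]


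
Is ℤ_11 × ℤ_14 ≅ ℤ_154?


Comparing ℤ_11 × ℤ_14 and ℤ_154:
gcd(11,14) = 1, so ℤ_11 × ℤ_14 ≅ ℤ_154 (CRT)

Yes, ℤ_11 × ℤ_14 ≅ ℤ_154


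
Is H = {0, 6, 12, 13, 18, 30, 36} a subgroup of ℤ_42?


Subgroup test for H = {0, 6, 12, 13, 18, 30, 36} in (ℤ_42, +):
(1) 0 ∈ H? Yes
(2) Closure: for all a,b ∈ H, (a+b) mod 42 ∈ H? No  [counterexample: 6 + 13 = 19 ∉ H]
(3) Inverses: for all a ∈ H, -a mod 42 ∈ H? No

No, H is not a subgroup of ℤ_42


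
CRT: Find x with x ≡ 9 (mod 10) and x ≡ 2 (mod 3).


m₁ = 10, m₂ = 3, gcd = 1, so CRT applies. M = m₁·m₂ = 30
Let M₁ = M/m₁ = 3, M₂ = M/m₂ = 10
Find y₁ ≡ M₁⁻¹ (mod m₁): 3⁻¹ ≡ 7 (mod 10)
Find y₂ ≡ M₂⁻¹ (mod m₂): 10⁻¹ ≡ 1 (mod 3)
x = a₁·M₁·y₁ + a₂·M₂·y₂ = 9·3·7 + 2·10·1 = 209
Reduce mod 30: x ≡ 29
Check: 29 mod 10 = 9 ✓, 29 mod 3 = 2 ✓

x ≡ 29 (mod 30)


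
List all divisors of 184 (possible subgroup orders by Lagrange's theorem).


Lagrange's theorem: |H| divides |G|
|G| = 184
Divisors of 184: 1, 2, 4, 8, 23, 46, 92, 184

Possible subgroup orders: {1, 2, 4, 8, 23, 46, 92, 184}


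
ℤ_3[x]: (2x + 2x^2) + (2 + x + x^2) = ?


Add coefficients mod 3:
x^0: 0 + 2 = 2 (mod 3)
x^1: 2 + 1 = 0 (mod 3)
x^2: 2 + 1 = 0 (mod 3)
Result: 2

f + g = 2


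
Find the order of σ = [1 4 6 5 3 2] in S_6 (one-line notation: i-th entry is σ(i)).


Cycle decomposition: (2 4 5 3 6)
Cycle lengths: 5
Order = lcm(5) = 5

ord(σ) = 5


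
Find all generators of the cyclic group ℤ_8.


g generates ℤ_n iff gcd(g,n) = 1
Checking each g ∈ {1,...,7}:
gcd(1,8) = 1
gcd(2,8) = 2
gcd(3,8) = 1
gcd(4,8) = 4
gcd(5,8) = 1
gcd(6,8) = 2
gcd(7,8) = 1
Generators: {1, 3, 5, 7}
Number of generators = φ(8) = 4

Generators of ℤ_8 = {1, 3, 5, 7}


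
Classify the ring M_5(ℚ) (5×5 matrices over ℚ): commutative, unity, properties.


Matrix multiplication is non-commutative for n ≥ 2; the identity matrix I is the unity; singular matrices give zero divisors, so not an integral domain
Commutative: No
Integral domain: No
Has unity: Yes

M_5(ℚ) (5×5 matrices over ℚ): Commutative=No, Unity=Yes


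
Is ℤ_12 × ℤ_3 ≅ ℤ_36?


Comparing ℤ_12 × ℤ_3 and ℤ_36:
gcd(12,3) = 3 ≠ 1. Max element order in ℤ_12×ℤ_3 is lcm(12,3) = 12 < 36, so it has no element of order 36

No, ℤ_12 × ℤ_3 ≇ ℤ_36


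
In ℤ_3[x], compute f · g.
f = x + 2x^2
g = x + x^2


Expand and collect like terms; reduce coefficients mod 3:
x^0: 0·0 = 0 ≡ 0 (mod 3)
x^1: 0·1 + 1·0 = 0 ≡ 0 (mod 3)
x^2: 0·1 + 1·1 + 2·0 = 1 ≡ 1 (mod 3)
x^3: 1·1 + 2·1 = 3 ≡ 0 (mod 3)
x^4: 2·1 = 2 ≡ 2 (mod 3)
Result: x^2 + 2x^4

f · g = x^2 + 2x^4


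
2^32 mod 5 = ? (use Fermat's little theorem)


Fermat's little theorem: if p is prime and gcd(a,p)=1, then a^(p-1) ≡ 1 (mod p)
p = 5 is prime, gcd(2,5) = 1
Reduce exponent: 32 mod 4 = 0
So 2^32 ≡ 2^0 (mod 5)
2^0 = 1

2^32 ≡ 1 (mod 5)


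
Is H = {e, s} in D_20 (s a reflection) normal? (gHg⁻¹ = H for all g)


H = {e, s} in D_20 (s a reflection)
r·s·r⁻¹ = sr⁻² ≠ s for n ≥ 3, so {e, s} is not closed under conjugation

No, not a normal subgroup


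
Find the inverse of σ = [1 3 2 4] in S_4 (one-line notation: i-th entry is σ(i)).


To find σ⁻¹, swap domain and range:
σ(1) = 1 → σ⁻¹(1) = 1
σ(2) = 3 → σ⁻¹(3) = 2
σ(3) = 2 → σ⁻¹(2) = 3
σ(4) = 4 → σ⁻¹(4) = 4

σ⁻¹ = [1 3 2 4]


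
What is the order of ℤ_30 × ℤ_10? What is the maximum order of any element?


|ℤ_30 × ℤ_10| = 30 × 10 = 300
Max element order = lcm(30,10) = 30
Cyclic? No (gcd=10)

|ℤ_30×ℤ_10| = 300, max element order = 30


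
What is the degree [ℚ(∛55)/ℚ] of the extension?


∛55 has minimal polynomial x³ - 55 (irreducible over ℚ since 55 is not a perfect cube)

[ℚ(∛55)/ℚ] = 3


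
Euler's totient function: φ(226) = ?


Factor n: 226 = 2 × 113
φ(n) = n · ∏(1 - 1/p) over distinct primes p | n
φ(226) = 226 · (1 - 1/2) · (1 - 1/113) = 112

φ(226) = 112


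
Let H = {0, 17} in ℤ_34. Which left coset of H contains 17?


17 + H = {17 + h (mod 34) : h ∈ H}
17+0=17, 17+17=0
17 + H = {0, 17} = 0 + H

17 + H = {0, 17}


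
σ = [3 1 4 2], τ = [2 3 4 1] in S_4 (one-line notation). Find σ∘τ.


σ∘τ: apply τ first, then σ
1 →τ 2 →σ 1
2 →τ 3 →σ 4
3 →τ 4 →σ 2
4 →τ 1 →σ 3

σ∘τ = [1 4 2 3]


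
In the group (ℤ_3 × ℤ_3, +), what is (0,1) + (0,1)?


Operation: componentwise addition mod (3, 3)
(0,1) + (0,1) = ((a₁+b₁) mod 3, (a₂+b₂) mod 3) with a = (0,1), b = (0,1)

(0,1) + (0,1) = (0,2)


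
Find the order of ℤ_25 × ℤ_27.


|A × B| = |A| · |B|
|ℤ_25 × ℤ_27| = 25 × 27 = 675

|ℤ_25 × ℤ_27| = 675


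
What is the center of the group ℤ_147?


Z(G) = {g ∈ G | gx = xg for all x ∈ G}
ℤ_147 is abelian, so Z(G) = G

Z(ℤ_147) = ℤ_147


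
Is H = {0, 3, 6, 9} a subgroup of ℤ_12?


Subgroup test for H = {0, 3, 6, 9} in (ℤ_12, +):
(1) 0 ∈ H? Yes
(2) Closure: for all a,b ∈ H, (a+b) mod 12 ∈ H? Yes
(3) Inverses: for all a ∈ H, -a mod 12 ∈ H? Yes

Yes, H is a subgroup of ℤ_12


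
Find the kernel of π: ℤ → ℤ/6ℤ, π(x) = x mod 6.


Kernel = preimage of identity
ker(π) = multiples of 6 = 6ℤ

ker(π) = 6ℤ


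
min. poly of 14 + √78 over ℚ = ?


Let α = 14 + √78. Then α - 14 = √78, so (α - 14)² = 78, giving α² - 28α + 118 = 0. Degree 2 and α ∉ ℚ, so this is the minimal polynomial.

Minimal polynomial: x² - 28x + 118


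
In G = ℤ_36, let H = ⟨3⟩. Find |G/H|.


|⟨3⟩| = n / gcd(3, 36) = 36 / 3 = 12
H is normal (ℤ_36 is abelian).
|G/H| = |G| / |H| = 36 / 12 = 3

|G/H| = 3


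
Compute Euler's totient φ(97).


Factor n: 97 = 97
φ(n) = n · ∏(1 - 1/p) over distinct primes p | n
φ(97) = 97 · (1 - 1/97) = 96

φ(97) = 96


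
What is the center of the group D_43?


Z(G) = {g ∈ G | gx = xg for all x ∈ G}
For odd n, Z(D_n) = {e}: no nontrivial rotation commutes with all reflections

Z(D_43) = {e}


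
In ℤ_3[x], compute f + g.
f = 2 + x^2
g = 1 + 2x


Add coefficients mod 3:
x^0: 2 + 1 = 0 (mod 3)
x^1: 0 + 2 = 2 (mod 3)
x^2: 1 + 0 = 1 (mod 3)
Result: 2x + x^2

f + g = 2x + x^2


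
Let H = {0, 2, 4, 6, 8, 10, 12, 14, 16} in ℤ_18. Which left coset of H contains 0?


0 + H = {0 + h (mod 18) : h ∈ H}
0+0=0, 0+2=2, 0+4=4, 0+6=6, 0+8=8, 0+10=10, 0+12=12, 0+14=14, 0+16=16

0 + H = {0, 2, 4, 6, 8, 10, 12, 14, 16}


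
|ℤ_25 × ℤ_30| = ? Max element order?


|ℤ_25 × ℤ_30| = 25 × 30 = 750
Max element order = lcm(25,30) = 150
Cyclic? No (gcd=5)

|ℤ_25×ℤ_30| = 750, max element order = 150


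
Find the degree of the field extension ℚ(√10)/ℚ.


√10 has minimal polynomial x² - 10 (irreducible over ℚ since 10 is squarefree)

[ℚ(√10)/ℚ] = 2


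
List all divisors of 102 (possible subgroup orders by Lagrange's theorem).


Lagrange's theorem: |H| divides |G|
|G| = 102
Divisors of 102: 1, 2, 3, 6, 17, 34, 51, 102

Possible subgroup orders: {1, 2, 3, 6, 17, 34, 51, 102}


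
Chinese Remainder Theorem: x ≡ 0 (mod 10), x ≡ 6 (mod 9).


m₁ = 10, m₂ = 9, gcd = 1, so CRT applies. M = m₁·m₂ = 90
Let M₁ = M/m₁ = 9, M₂ = M/m₂ = 10
Find y₁ ≡ M₁⁻¹ (mod m₁): 9⁻¹ ≡ 9 (mod 10)
Find y₂ ≡ M₂⁻¹ (mod m₂): 10⁻¹ ≡ 1 (mod 9)
x = a₁·M₁·y₁ + a₂·M₂·y₂ = 0·9·9 + 6·10·1 = 60
Reduce mod 90: x ≡ 60
Check: 60 mod 10 = 0 ✓, 60 mod 9 = 6 ✓

x ≡ 60 (mod 90)


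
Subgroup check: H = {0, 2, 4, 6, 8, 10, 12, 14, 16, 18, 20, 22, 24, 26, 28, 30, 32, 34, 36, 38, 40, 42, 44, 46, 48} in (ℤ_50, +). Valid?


Subgroup test for H = {0, 2, 4, 6, 8, 10, 12, 14, 16, 18, 20, 22, 24, 26, 28, 30, 32, 34, 36, 38, 40, 42, 44, 46, 48} in (ℤ_50, +):
(1) 0 ∈ H? Yes
(2) Closure: for all a,b ∈ H, (a+b) mod 50 ∈ H? Yes
(3) Inverses: for all a ∈ H, -a mod 50 ∈ H? Yes

Yes, H is a subgroup of ℤ_50
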